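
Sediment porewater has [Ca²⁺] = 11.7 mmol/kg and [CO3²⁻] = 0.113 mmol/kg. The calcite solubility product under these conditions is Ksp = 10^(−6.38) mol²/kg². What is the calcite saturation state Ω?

Ω = 3.17

Ksp = 10^(−6.38) = 4.169×10^-7
Ω = [Ca²⁺][CO3²⁻]/Ksp = (11.7×10^-3)(0.113×10^-3) / 4.169×10^-7 = 3.17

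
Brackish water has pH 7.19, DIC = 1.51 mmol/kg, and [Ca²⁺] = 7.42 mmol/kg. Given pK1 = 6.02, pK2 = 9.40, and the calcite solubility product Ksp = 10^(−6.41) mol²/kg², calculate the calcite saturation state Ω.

α₂ = 1 / (1 + [H⁺]/K2 + [H⁺]²/(K1K2)) = 1 / (1 + 10^+2.21 + 10^+1.04)
   = 1 / (1 + 162.18 + 10.965) = 1/174.15 = 0.005742
[CO3²⁻] = α₂ × DIC = 0.005742 × 1.51 = 0.008671 mmol/kg = 8.671 μmol/kg
Ksp = 10^(−6.41) = 3.890×10^-7
Ω = [Ca²⁺][CO3²⁻]/Ksp = (7.42×10^-3)(8.671×10^-6) / 3.890×10^-7 = 0.165

Ω = 0.165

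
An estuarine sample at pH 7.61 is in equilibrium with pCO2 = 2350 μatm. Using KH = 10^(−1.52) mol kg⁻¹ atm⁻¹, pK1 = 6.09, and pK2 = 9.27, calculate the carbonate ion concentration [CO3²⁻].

[CO3²⁻] = 0.0514 mmol/kg

[CO2*] = KH · pCO2 = 10^(−1.52) × 2350×10^-6 = 7.097×10^-5 mol/kg
α₀ = 1/(1 + K1/[H⁺] + K1K2/[H⁺]²) = 1/(1 + 10^+1.52 + 10^-0.14) = 0.02870
DIC = [CO2*]/α₀ = 7.097×10^-5 / 0.02870 = 2.472 mmol/kg
[CO3²⁻] = α₂·DIC; α₂ = 0.02079, so [CO3²⁻] = 0.02079 × 2.472 = 0.0514 mmol/kg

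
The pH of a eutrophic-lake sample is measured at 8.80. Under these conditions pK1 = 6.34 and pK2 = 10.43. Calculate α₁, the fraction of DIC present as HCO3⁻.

α₁ = 1 / (1 + [H⁺]/K1 + K2/[H⁺]) = 1 / (1 + 10^-2.46 + 10^-1.63)
   = 1 / (1 + 0.0034674 + 0.023442) = 1/1.0269 = 0.9738

α₁ = 0.974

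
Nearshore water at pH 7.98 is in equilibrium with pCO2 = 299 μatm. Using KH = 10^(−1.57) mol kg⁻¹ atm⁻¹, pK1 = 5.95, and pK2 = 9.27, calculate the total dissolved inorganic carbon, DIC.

DIC = 0.915 mmol/kg

[CO2*] = KH · pCO2 = 10^(−1.57) × 299×10^-6 = 8.048×10^-6 mol/kg
α₀ = 1/(1 + K1/[H⁺] + K1K2/[H⁺]²) = 1/(1 + 10^+2.03 + 10^+0.74) = 0.008799
DIC = [CO2*]/α₀ = 8.048×10^-6 / 0.008799 = 0.915 mmol/kg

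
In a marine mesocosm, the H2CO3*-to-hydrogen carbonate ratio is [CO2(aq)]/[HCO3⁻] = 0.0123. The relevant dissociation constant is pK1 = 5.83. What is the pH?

pH = 7.74

From K1 = [H⁺][HCO3⁻]/[CO2(aq)]:  pH = pK1 − log₁₀([CO2(aq)]/[HCO3⁻])
log₁₀(0.0123) = -1.910
pH = 5.83 − (-1.910) = 7.74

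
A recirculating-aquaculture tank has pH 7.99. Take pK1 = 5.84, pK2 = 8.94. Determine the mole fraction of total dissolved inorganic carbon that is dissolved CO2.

α₀ = 0.00633

α₀ = 1 / (1 + K1/[H⁺] + K1K2/[H⁺]²) = 1 / (1 + 10^+2.15 + 10^+1.20)
   = 1 / (1 + 141.25 + 15.849) = 1/158.10 = 0.006325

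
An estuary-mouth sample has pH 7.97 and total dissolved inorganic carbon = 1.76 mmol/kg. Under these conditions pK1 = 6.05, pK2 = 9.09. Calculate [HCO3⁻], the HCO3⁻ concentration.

[HCO3⁻] = 1.62 mmol/kg

α₁ = 1 / (1 + [H⁺]/K1 + K2/[H⁺]) = 1 / (1 + 10^-1.92 + 10^-1.12)
   = 1 / (1 + 0.012023 + 0.075858) = 1/1.0879 = 0.9192
[HCO3⁻] = α₁ × DIC = 0.9192 × 1.76 = 1.62 mmol/kg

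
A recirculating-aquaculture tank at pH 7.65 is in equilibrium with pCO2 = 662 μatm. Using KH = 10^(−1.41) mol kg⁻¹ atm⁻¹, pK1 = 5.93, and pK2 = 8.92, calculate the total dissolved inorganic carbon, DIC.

[CO2*] = KH · pCO2 = 10^(−1.41) × 662×10^-6 = 2.575×10^-5 mol/kg
α₀ = 1/(1 + K1/[H⁺] + K1K2/[H⁺]²) = 1/(1 + 10^+1.72 + 10^+0.45) = 0.01776
DIC = [CO2*]/α₀ = 2.575×10^-5 / 0.01776 = 1.45 mmol/kg

DIC = 1.45 mmol/kg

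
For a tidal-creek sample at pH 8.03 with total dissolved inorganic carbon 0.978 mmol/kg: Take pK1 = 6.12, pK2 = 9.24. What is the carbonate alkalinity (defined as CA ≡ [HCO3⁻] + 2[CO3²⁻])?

CA = 1.02 mmol/kg

CA = [HCO3⁻] + 2[CO3²⁻] = (α₁ + 2α₂)·DIC
At pH 8.03: [H⁺]/K1 = 10^-1.91 = 0.012303, K2/[H⁺] = 10^-1.21 = 0.061660
α₁ = 1/(1 + 0.012303 + 0.061660) = 1/1.0740 = 0.9311; α₂ = α₁·K2/[H⁺] = 0.05741
α₁ + 2α₂ = 1.0460
CA = 1.0460 × 0.978 = 1.02 mmol/kg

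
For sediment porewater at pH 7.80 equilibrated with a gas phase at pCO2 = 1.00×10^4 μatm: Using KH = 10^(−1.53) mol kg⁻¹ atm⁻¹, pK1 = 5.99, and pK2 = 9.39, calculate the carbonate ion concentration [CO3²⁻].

[CO3²⁻] = 0.490 mmol/kg

[CO2*] = KH · pCO2 = 10^(−1.53) × 1.00×10^4×10^-6 = 2.951×10^-4 mol/kg
α₀ = 1/(1 + K1/[H⁺] + K1K2/[H⁺]²) = 1/(1 + 10^+1.81 + 10^+0.22) = 0.01488
DIC = [CO2*]/α₀ = 2.951×10^-4 / 0.01488 = 19.84 mmol/kg
[CO3²⁻] = α₂·DIC; α₂ = 0.02469, so [CO3²⁻] = 0.02469 × 19.84 = 0.490 mmol/kg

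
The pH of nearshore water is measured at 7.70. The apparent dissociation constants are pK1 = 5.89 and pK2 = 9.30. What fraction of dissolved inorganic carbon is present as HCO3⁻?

α₁ = 0.961

α₁ = 1 / (1 + [H⁺]/K1 + K2/[H⁺]) = 1 / (1 + 10^-1.81 + 10^-1.60)
   = 1 / (1 + 0.015488 + 0.025119) = 1/1.0406 = 0.9610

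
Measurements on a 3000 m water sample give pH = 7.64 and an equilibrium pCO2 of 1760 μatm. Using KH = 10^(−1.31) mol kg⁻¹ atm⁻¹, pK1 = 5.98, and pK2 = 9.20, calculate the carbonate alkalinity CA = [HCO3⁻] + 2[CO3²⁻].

CA = 4.16 mmol/kg

[CO2*] = KH · pCO2 = 10^(−1.31) × 1760×10^-6 = 8.620×10^-5 mol/kg
α₀ = 1/(1 + K1/[H⁺] + K1K2/[H⁺]²) = 1/(1 + 10^+1.66 + 10^+0.10) = 0.02085
DIC = [CO2*]/α₀ = 8.620×10^-5 / 0.02085 = 4.135 mmol/kg
CA = (α₁ + 2α₂)·DIC = (0.9529 + 2×0.02625) × 4.135 = 4.16 mmol/kg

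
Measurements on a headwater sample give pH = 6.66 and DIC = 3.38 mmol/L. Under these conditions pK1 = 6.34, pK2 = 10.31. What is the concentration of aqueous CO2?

[CO2*] = 1.09 mmol/L

α₀ = 1 / (1 + K1/[H⁺] + K1K2/[H⁺]²) = 1 / (1 + 10^+0.32 + 10^-3.33)
   = 1 / (1 + 2.0893 + 0.00046774) = 1/3.0898 = 0.3236
[CO2*] = α₀ × DIC = 0.3236 × 3.38 = 1.09 mmol/L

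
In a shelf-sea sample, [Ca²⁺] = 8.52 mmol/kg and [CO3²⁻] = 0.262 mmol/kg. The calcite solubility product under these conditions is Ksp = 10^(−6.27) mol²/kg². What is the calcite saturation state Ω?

Ω = 4.16

Ksp = 10^(−6.27) = 5.370×10^-7
Ω = [Ca²⁺][CO3²⁻]/Ksp = (8.52×10^-3)(0.262×10^-3) / 5.370×10^-7 = 4.16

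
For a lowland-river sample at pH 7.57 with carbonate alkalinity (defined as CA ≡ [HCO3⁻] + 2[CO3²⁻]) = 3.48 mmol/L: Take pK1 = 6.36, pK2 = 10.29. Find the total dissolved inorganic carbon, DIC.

DIC = 3.69 mmol/L

CA = [HCO3⁻] + 2[CO3²⁻] = (α₁ + 2α₂)·DIC
At pH 7.57: [H⁺]/K1 = 10^-1.21 = 0.061660, K2/[H⁺] = 10^-2.72 = 0.0019055
α₁ = 1/(1 + 0.061660 + 0.0019055) = 1/1.0636 = 0.9402; α₂ = α₁·K2/[H⁺] = 0.001792
α₁ + 2α₂ = 0.9438
DIC = CA / (α₁ + 2α₂) = 3.48 / 0.9438 = 3.69 mmol/L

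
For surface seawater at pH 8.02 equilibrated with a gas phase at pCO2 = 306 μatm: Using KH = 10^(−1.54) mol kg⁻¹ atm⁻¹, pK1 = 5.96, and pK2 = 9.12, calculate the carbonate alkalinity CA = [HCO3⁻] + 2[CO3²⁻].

[CO2*] = KH · pCO2 = 10^(−1.54) × 306×10^-6 = 8.825×10^-6 mol/kg
α₀ = 1/(1 + K1/[H⁺] + K1K2/[H⁺]²) = 1/(1 + 10^+2.06 + 10^+0.96) = 0.008004
DIC = [CO2*]/α₀ = 8.825×10^-6 / 0.008004 = 1.103 mmol/kg
CA = (α₁ + 2α₂)·DIC = (0.9190 + 2×0.07300) × 1.103 = 1.17 mmol/kg

CA = 1.17 mmol/kg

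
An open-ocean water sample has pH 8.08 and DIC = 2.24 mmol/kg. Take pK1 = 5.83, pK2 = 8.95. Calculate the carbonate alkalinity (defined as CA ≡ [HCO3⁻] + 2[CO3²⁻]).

CA = [HCO3⁻] + 2[CO3²⁻] = (α₁ + 2α₂)·DIC
At pH 8.08: [H⁺]/K1 = 10^-2.25 = 0.0056234, K2/[H⁺] = 10^-0.87 = 0.13490
α₁ = 1/(1 + 0.0056234 + 0.13490) = 1/1.1405 = 0.8768; α₂ = α₁·K2/[H⁺] = 0.1183
α₁ + 2α₂ = 1.1133
CA = 1.1133 × 2.24 = 2.49 mmol/kg

CA = 2.49 mmol/kg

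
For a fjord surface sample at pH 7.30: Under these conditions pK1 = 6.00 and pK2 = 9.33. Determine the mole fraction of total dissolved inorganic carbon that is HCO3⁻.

α₁ = 0.944

α₁ = 1 / (1 + [H⁺]/K1 + K2/[H⁺]) = 1 / (1 + 10^-1.30 + 10^-2.03)
   = 1 / (1 + 0.050119 + 0.0093325) = 1/1.0595 = 0.9439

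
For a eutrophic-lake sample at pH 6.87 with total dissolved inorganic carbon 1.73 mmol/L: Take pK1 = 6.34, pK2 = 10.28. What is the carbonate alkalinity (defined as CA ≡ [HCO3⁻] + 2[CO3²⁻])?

CA = 1.34 mmol/L

CA = [HCO3⁻] + 2[CO3²⁻] = (α₁ + 2α₂)·DIC
At pH 6.87: [H⁺]/K1 = 10^-0.53 = 0.29512, K2/[H⁺] = 10^-3.41 = 0.00038905
α₁ = 1/(1 + 0.29512 + 0.00038905) = 1/1.2955 = 0.7719; α₂ = α₁·K2/[H⁺] = 0.0003003
α₁ + 2α₂ = 0.7725
CA = 0.7725 × 1.73 = 1.34 mmol/L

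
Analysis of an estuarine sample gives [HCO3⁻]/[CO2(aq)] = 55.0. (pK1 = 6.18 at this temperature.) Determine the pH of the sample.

From K1 = [H⁺][HCO3⁻]/[CO2(aq)]:  pH = pK1 + log₁₀([HCO3⁻]/[CO2(aq)])
log₁₀(55.0) = +1.740
pH = 6.18 + (+1.740) = 7.92

pH = 7.92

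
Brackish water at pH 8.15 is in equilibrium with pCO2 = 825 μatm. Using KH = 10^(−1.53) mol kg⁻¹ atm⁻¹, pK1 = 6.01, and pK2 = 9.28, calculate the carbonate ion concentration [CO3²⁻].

[CO2*] = KH · pCO2 = 10^(−1.53) × 825×10^-6 = 2.435×10^-5 mol/kg
α₀ = 1/(1 + K1/[H⁺] + K1K2/[H⁺]²) = 1/(1 + 10^+2.14 + 10^+1.01) = 0.006699
DIC = [CO2*]/α₀ = 2.435×10^-5 / 0.006699 = 3.634 mmol/kg
[CO3²⁻] = α₂·DIC; α₂ = 0.06855, so [CO3²⁻] = 0.06855 × 3.634 = 0.249 mmol/kg

[CO3²⁻] = 0.249 mmol/kg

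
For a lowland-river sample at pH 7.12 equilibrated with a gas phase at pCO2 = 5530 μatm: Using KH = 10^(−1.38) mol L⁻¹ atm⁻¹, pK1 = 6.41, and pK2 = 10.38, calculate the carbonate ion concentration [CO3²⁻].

[CO2*] = KH · pCO2 = 10^(−1.38) × 5530×10^-6 = 2.305×10^-4 mol/L
α₀ = 1/(1 + K1/[H⁺] + K1K2/[H⁺]²) = 1/(1 + 10^+0.71 + 10^-2.55) = 0.1631
DIC = [CO2*]/α₀ = 2.305×10^-4 / 0.1631 = 1.413 mmol/L
[CO3²⁻] = α₂·DIC; α₂ = 0.0004597, so [CO3²⁻] = 0.0004597 × 1.413 = 0.000650 mmol/L = 0.650 μmol/L

[CO3²⁻] = 0.650 μmol/L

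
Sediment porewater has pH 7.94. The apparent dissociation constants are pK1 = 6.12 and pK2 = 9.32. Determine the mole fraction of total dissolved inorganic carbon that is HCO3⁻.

α₁ = 1 / (1 + [H⁺]/K1 + K2/[H⁺]) = 1 / (1 + 10^-1.82 + 10^-1.38)
   = 1 / (1 + 0.015136 + 0.041687) = 1/1.0568 = 0.9462

α₁ = 0.946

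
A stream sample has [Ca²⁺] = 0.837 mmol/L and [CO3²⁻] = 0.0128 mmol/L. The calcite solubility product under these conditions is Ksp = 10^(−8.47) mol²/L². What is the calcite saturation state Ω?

Ksp = 10^(−8.47) = 3.388×10^-9
Ω = [Ca²⁺][CO3²⁻]/Ksp = (0.837×10^-3)(0.0128×10^-3) / 3.388×10^-9 = 3.16

Ω = 3.16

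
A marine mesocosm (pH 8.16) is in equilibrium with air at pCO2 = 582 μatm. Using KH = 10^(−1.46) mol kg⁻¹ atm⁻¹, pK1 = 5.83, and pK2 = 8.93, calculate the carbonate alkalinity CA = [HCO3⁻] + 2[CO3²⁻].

CA = 5.78 mmol/kg

[CO2*] = KH · pCO2 = 10^(−1.46) × 582×10^-6 = 2.018×10^-5 mol/kg
α₀ = 1/(1 + K1/[H⁺] + K1K2/[H⁺]²) = 1/(1 + 10^+2.33 + 10^+1.56) = 0.003982
DIC = [CO2*]/α₀ = 2.018×10^-5 / 0.003982 = 5.067 mmol/kg
CA = (α₁ + 2α₂)·DIC = (0.8514 + 2×0.1446) × 5.067 = 5.78 mmol/kg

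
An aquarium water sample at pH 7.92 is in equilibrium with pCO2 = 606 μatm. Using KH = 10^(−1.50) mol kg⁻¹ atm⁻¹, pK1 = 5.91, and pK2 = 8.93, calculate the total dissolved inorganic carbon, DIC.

[CO2*] = KH · pCO2 = 10^(−1.50) × 606×10^-6 = 1.916×10^-5 mol/kg
α₀ = 1/(1 + K1/[H⁺] + K1K2/[H⁺]²) = 1/(1 + 10^+2.01 + 10^+1.00) = 0.008824
DIC = [CO2*]/α₀ = 1.916×10^-5 / 0.008824 = 2.17 mmol/kg

DIC = 2.17 mmol/kg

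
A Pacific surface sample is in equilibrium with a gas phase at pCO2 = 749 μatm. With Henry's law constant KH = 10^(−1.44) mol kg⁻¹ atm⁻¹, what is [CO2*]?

[CO2*] = 27.2 μmol/kg

KH = 10^(−1.44) = 3.631×10^-2 mol kg⁻¹ atm⁻¹
[CO2*] = KH · pCO2 = 3.631×10^-2 × 749×10^-6 atm = 2.72×10^-5 mol/kg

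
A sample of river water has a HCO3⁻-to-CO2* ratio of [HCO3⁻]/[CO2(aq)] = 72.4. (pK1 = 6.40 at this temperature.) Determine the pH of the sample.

From K1 = [H⁺][HCO3⁻]/[CO2(aq)]:  pH = pK1 + log₁₀([HCO3⁻]/[CO2(aq)])
log₁₀(72.4) = +1.860
pH = 6.40 + (+1.860) = 8.26

pH = 8.26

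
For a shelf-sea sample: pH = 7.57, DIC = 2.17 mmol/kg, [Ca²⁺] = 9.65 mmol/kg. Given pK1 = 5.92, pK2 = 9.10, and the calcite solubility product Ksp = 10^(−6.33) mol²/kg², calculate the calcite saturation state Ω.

α₂ = 1 / (1 + [H⁺]/K2 + [H⁺]²/(K1K2)) = 1 / (1 + 10^+1.53 + 10^-0.12)
   = 1 / (1 + 33.884 + 0.75858) = 1/35.643 = 0.02806
[CO3²⁻] = α₂ × DIC = 0.02806 × 2.17 = 0.06088 mmol/kg
Ksp = 10^(−6.33) = 4.677×10^-7
Ω = [Ca²⁺][CO3²⁻]/Ksp = (9.65×10^-3)(6.088×10^-5) / 4.677×10^-7 = 1.26

Ω = 1.26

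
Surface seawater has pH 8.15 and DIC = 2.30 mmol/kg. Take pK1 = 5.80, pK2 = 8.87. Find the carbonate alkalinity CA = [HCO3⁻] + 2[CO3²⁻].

CA = 2.66 mmol/kg

CA = [HCO3⁻] + 2[CO3²⁻] = (α₁ + 2α₂)·DIC
At pH 8.15: [H⁺]/K1 = 10^-2.35 = 0.0044668, K2/[H⁺] = 10^-0.72 = 0.19055
α₁ = 1/(1 + 0.0044668 + 0.19055) = 1/1.1950 = 0.8368; α₂ = α₁·K2/[H⁺] = 0.1595
α₁ + 2α₂ = 1.1557
CA = 1.1557 × 2.30 = 2.66 mmol/kg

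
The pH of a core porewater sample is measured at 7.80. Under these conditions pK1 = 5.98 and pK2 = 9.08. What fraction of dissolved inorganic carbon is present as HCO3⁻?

α₁ = 0.937

α₁ = 1 / (1 + [H⁺]/K1 + K2/[H⁺]) = 1 / (1 + 10^-1.82 + 10^-1.28)
   = 1 / (1 + 0.015136 + 0.052481) = 1/1.0676 = 0.9367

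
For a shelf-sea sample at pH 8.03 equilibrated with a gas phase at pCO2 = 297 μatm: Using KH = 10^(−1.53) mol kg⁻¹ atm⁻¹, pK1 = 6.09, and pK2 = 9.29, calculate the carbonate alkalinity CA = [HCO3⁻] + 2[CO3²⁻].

[CO2*] = KH · pCO2 = 10^(−1.53) × 297×10^-6 = 8.765×10^-6 mol/kg
α₀ = 1/(1 + K1/[H⁺] + K1K2/[H⁺]²) = 1/(1 + 10^+1.94 + 10^+0.68) = 0.01077
DIC = [CO2*]/α₀ = 8.765×10^-6 / 0.01077 = 0.8141 mmol/kg
CA = (α₁ + 2α₂)·DIC = (0.9377 + 2×0.05153) × 0.8141 = 0.847 mmol/kg

CA = 0.847 mmol/kg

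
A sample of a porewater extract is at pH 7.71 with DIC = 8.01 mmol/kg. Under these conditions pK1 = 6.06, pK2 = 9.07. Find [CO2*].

[CO2*] = 0.168 mmol/kg

α₀ = 1 / (1 + K1/[H⁺] + K1K2/[H⁺]²) = 1 / (1 + 10^+1.65 + 10^+0.29)
   = 1 / (1 + 44.668 + 1.9498) = 1/47.618 = 0.02100
[CO2*] = α₀ × DIC = 0.02100 × 8.01 = 0.168 mmol/kg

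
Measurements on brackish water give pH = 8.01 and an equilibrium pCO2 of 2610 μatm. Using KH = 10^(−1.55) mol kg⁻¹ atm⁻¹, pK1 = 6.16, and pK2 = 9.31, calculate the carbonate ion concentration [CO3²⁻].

[CO3²⁻] = 0.261 mmol/kg

[CO2*] = KH · pCO2 = 10^(−1.55) × 2610×10^-6 = 7.356×10^-5 mol/kg
α₀ = 1/(1 + K1/[H⁺] + K1K2/[H⁺]²) = 1/(1 + 10^+1.85 + 10^+0.55) = 0.01327
DIC = [CO2*]/α₀ = 7.356×10^-5 / 0.01327 = 5.542 mmol/kg
[CO3²⁻] = α₂·DIC; α₂ = 0.04709, so [CO3²⁻] = 0.04709 × 5.542 = 0.261 mmol/kg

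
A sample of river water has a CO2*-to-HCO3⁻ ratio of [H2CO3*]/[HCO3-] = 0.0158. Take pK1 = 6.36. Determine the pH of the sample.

pH = 8.16

From K1 = [H⁺][HCO3-]/[H2CO3*]:  pH = pK1 − log₁₀([H2CO3*]/[HCO3-])
log₁₀(0.0158) = -1.801
pH = 6.36 − (-1.801) = 8.16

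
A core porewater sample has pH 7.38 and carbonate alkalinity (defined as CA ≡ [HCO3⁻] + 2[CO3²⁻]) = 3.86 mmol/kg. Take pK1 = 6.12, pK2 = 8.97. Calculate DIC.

DIC = 3.97 mmol/kg

CA = [HCO3⁻] + 2[CO3²⁻] = (α₁ + 2α₂)·DIC
At pH 7.38: [H⁺]/K1 = 10^-1.26 = 0.054954, K2/[H⁺] = 10^-1.59 = 0.025704
α₁ = 1/(1 + 0.054954 + 0.025704) = 1/1.0807 = 0.9254; α₂ = α₁·K2/[H⁺] = 0.02379
α₁ + 2α₂ = 0.9729
DIC = CA / (α₁ + 2α₂) = 3.86 / 0.9729 = 3.97 mmol/kg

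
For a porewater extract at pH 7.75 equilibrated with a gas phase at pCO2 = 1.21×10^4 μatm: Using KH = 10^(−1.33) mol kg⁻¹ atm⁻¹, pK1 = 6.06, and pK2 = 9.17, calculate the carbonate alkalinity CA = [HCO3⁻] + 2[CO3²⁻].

[CO2*] = KH · pCO2 = 10^(−1.33) × 1.21×10^4×10^-6 = 5.660×10^-4 mol/kg
α₀ = 1/(1 + K1/[H⁺] + K1K2/[H⁺]²) = 1/(1 + 10^+1.69 + 10^+0.27) = 0.01929
DIC = [CO2*]/α₀ = 5.660×10^-4 / 0.01929 = 29.34 mmol/kg
CA = (α₁ + 2α₂)·DIC = (0.9448 + 2×0.03592) × 29.34 = 29.8 mmol/kg

CA = 29.8 mmol/kg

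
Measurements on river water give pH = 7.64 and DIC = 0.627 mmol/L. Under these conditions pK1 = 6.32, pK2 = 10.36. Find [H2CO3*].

α₀ = 1 / (1 + K1/[H⁺] + K1K2/[H⁺]²) = 1 / (1 + 10^+1.32 + 10^-1.40)
   = 1 / (1 + 20.893 + 0.039811) = 1/21.933 = 0.04559
[CO2*] = α₀ × DIC = 0.04559 × 0.627 = 0.0286 mmol/L

[CO2*] = 0.0286 mmol/L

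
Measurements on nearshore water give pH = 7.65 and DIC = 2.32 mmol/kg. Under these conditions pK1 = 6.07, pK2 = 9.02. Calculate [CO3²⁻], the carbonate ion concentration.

[CO3²⁻] = 0.0926 mmol/kg

α₂ = 1 / (1 + [H⁺]/K2 + [H⁺]²/(K1K2)) = 1 / (1 + 10^+1.37 + 10^-0.21)
   = 1 / (1 + 23.442 + 0.61660) = 1/25.059 = 0.03991
[CO3²⁻] = α₂ × DIC = 0.03991 × 2.32 = 0.0926 mmol/kg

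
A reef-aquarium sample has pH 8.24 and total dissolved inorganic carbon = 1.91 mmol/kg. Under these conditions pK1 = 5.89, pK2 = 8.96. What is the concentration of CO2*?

[CO2*] = 7.14 μmol/kg

α₀ = 1 / (1 + K1/[H⁺] + K1K2/[H⁺]²) = 1 / (1 + 10^+2.35 + 10^+1.63)
   = 1 / (1 + 223.87 + 42.658) = 1/267.53 = 0.003738
[CO2*] = α₀ × DIC = 0.003738 × 1.91 = 0.00714 mmol/kg = 7.14 μmol/kg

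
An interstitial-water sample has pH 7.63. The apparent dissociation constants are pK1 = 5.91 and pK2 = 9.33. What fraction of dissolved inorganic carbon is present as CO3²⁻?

α₂ = 1 / (1 + [H⁺]/K2 + [H⁺]²/(K1K2)) = 1 / (1 + 10^+1.70 + 10^-0.02)
   = 1 / (1 + 50.119 + 0.95499) = 1/52.074 = 0.01920

α₂ = 0.0192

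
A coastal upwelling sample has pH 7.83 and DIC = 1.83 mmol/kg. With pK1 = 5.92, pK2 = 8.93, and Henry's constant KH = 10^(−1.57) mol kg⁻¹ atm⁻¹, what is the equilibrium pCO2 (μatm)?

α₀ = 1 / (1 + K1/[H⁺] + K1K2/[H⁺]²) = 1 / (1 + 10^+1.91 + 10^+0.81)
   = 1 / (1 + 81.283 + 6.4565) = 1/88.740 = 0.01127
[CO2*] = α₀ × DIC = 0.01127 × 1.83 = 0.02062 mmol/kg
pCO2 = [CO2*]/KH = 2.062×10^-5 / 2.692×10^-2 = 766 μatm

pCO2 = 766 μatm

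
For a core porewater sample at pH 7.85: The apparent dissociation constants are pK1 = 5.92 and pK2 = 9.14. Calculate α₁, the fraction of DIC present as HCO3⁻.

α₁ = 0.941

α₁ = 1 / (1 + [H⁺]/K1 + K2/[H⁺]) = 1 / (1 + 10^-1.93 + 10^-1.29)
   = 1 / (1 + 0.011749 + 0.051286) = 1/1.0630 = 0.9407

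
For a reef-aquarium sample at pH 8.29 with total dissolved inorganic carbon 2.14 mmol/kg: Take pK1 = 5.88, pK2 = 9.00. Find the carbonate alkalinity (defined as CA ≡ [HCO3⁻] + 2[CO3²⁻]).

CA = 2.48 mmol/kg

CA = [HCO3⁻] + 2[CO3²⁻] = (α₁ + 2α₂)·DIC
At pH 8.29: [H⁺]/K1 = 10^-2.41 = 0.0038905, K2/[H⁺] = 10^-0.71 = 0.19498
α₁ = 1/(1 + 0.0038905 + 0.19498) = 1/1.1989 = 0.8341; α₂ = α₁·K2/[H⁺] = 0.1626
α₁ + 2α₂ = 1.1594
CA = 1.1594 × 2.14 = 2.48 mmol/kg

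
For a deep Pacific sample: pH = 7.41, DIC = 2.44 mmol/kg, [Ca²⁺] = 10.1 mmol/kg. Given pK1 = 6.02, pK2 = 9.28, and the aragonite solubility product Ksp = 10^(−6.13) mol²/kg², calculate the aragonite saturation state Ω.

α₂ = 1 / (1 + [H⁺]/K2 + [H⁺]²/(K1K2)) = 1 / (1 + 10^+1.87 + 10^+0.48)
   = 1 / (1 + 74.131 + 3.0200) = 1/78.151 = 0.01280
[CO3²⁻] = α₂ × DIC = 0.01280 × 2.44 = 0.03122 mmol/kg
Ksp = 10^(−6.13) = 7.413×10^-7
Ω = [Ca²⁺][CO3²⁻]/Ksp = (10.1×10^-3)(3.122×10^-5) / 7.413×10^-7 = 0.425

Ω = 0.425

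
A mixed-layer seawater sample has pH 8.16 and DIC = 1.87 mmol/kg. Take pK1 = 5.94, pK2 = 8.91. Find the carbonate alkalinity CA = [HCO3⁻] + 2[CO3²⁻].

CA = 2.14 mmol/kg

CA = [HCO3⁻] + 2[CO3²⁻] = (α₁ + 2α₂)·DIC
At pH 8.16: [H⁺]/K1 = 10^-2.22 = 0.0060256, K2/[H⁺] = 10^-0.75 = 0.17783
α₁ = 1/(1 + 0.0060256 + 0.17783) = 1/1.1839 = 0.8447; α₂ = α₁·K2/[H⁺] = 0.1502
α₁ + 2α₂ = 1.1451
CA = 1.1451 × 1.87 = 2.14 mmol/kg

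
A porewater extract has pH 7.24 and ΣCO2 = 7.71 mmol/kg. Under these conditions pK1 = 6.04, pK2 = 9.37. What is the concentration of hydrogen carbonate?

α₁ = 1 / (1 + [H⁺]/K1 + K2/[H⁺]) = 1 / (1 + 10^-1.20 + 10^-2.13)
   = 1 / (1 + 0.063096 + 0.0074131) = 1/1.0705 = 0.9341
[HCO3⁻] = α₁ × DIC = 0.9341 × 7.71 = 7.20 mmol/kg

[HCO3⁻] = 7.20 mmol/kg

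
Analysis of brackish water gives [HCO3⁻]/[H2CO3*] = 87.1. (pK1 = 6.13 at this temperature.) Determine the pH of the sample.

pH = 8.07

From K1 = [H⁺][HCO3⁻]/[H2CO3*]:  pH = pK1 + log₁₀([HCO3⁻]/[H2CO3*])
log₁₀(87.1) = +1.940
pH = 6.13 + (+1.940) = 8.07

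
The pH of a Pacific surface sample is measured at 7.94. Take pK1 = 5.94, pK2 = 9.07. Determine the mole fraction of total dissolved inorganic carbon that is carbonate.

α₂ = 1 / (1 + [H⁺]/K2 + [H⁺]²/(K1K2)) = 1 / (1 + 10^+1.13 + 10^-0.87)
   = 1 / (1 + 13.490 + 0.13490) = 1/14.625 = 0.06838

α₂ = 0.0684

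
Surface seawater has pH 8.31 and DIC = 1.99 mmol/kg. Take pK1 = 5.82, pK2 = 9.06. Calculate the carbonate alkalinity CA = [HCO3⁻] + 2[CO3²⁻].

CA = 2.28 mmol/kg

CA = [HCO3⁻] + 2[CO3²⁻] = (α₁ + 2α₂)·DIC
At pH 8.31: [H⁺]/K1 = 10^-2.49 = 0.0032359, K2/[H⁺] = 10^-0.75 = 0.17783
α₁ = 1/(1 + 0.0032359 + 0.17783) = 1/1.1811 = 0.8467; α₂ = α₁·K2/[H⁺] = 0.1506
α₁ + 2α₂ = 1.1478
CA = 1.1478 × 1.99 = 2.28 mmol/kg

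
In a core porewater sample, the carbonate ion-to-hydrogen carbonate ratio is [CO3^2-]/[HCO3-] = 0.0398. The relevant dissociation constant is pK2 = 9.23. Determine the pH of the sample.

From K2 = [H⁺][CO3^2-]/[HCO3-]:  pH = pK2 + log₁₀([CO3^2-]/[HCO3-])
log₁₀(0.0398) = -1.400
pH = 9.23 + (-1.400) = 7.83

pH = 7.83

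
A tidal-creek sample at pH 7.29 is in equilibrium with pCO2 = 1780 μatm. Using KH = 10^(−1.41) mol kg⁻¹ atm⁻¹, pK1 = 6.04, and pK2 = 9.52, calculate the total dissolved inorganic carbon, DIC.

DIC = 1.31 mmol/kg

[CO2*] = KH · pCO2 = 10^(−1.41) × 1780×10^-6 = 6.925×10^-5 mol/kg
α₀ = 1/(1 + K1/[H⁺] + K1K2/[H⁺]²) = 1/(1 + 10^+1.25 + 10^-0.98) = 0.05295
DIC = [CO2*]/α₀ = 6.925×10^-5 / 0.05295 = 1.31 mmol/kg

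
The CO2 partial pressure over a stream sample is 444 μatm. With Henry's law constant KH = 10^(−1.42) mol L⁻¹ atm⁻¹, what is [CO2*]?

[CO2*] = 16.9 μmol/L

KH = 10^(−1.42) = 3.802×10^-2 mol L⁻¹ atm⁻¹
[CO2*] = KH · pCO2 = 3.802×10^-2 × 444×10^-6 atm = 1.69×10^-5 mol/L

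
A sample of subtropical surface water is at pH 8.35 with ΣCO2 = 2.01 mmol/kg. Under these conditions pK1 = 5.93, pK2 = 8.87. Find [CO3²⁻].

[CO3²⁻] = 0.465 mmol/kg

α₂ = 1 / (1 + [H⁺]/K2 + [H⁺]²/(K1K2)) = 1 / (1 + 10^+0.52 + 10^-1.90)
   = 1 / (1 + 3.3113 + 0.012589) = 1/4.3239 = 0.2313
[CO3²⁻] = α₂ × DIC = 0.2313 × 2.01 = 0.465 mmol/kg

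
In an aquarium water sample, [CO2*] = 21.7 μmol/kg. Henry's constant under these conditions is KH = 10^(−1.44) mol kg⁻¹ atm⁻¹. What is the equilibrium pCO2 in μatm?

pCO2 = 598 μatm

KH = 10^(−1.44) = 3.631×10^-2 mol kg⁻¹ atm⁻¹
pCO2 = [CO2*]/KH = 21.7×10^-6 / 3.631×10^-2 = 5.98×10^-4 atm = 598 μatm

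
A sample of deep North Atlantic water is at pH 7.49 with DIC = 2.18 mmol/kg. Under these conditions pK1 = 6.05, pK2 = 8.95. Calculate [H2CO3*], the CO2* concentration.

[CO2*] = 0.0739 mmol/kg

α₀ = 1 / (1 + K1/[H⁺] + K1K2/[H⁺]²) = 1 / (1 + 10^+1.44 + 10^-0.02)
   = 1 / (1 + 27.542 + 0.95499) = 1/29.497 = 0.03390
[CO2*] = α₀ × DIC = 0.03390 × 2.18 = 0.0739 mmol/kg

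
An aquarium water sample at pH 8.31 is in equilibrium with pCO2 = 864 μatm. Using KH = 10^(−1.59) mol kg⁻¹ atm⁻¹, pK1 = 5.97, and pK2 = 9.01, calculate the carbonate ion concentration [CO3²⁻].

[CO3²⁻] = 0.969 mmol/kg

[CO2*] = KH · pCO2 = 10^(−1.59) × 864×10^-6 = 2.221×10^-5 mol/kg
α₀ = 1/(1 + K1/[H⁺] + K1K2/[H⁺]²) = 1/(1 + 10^+2.34 + 10^+1.64) = 0.003796
DIC = [CO2*]/α₀ = 2.221×10^-5 / 0.003796 = 5.850 mmol/kg
[CO3²⁻] = α₂·DIC; α₂ = 0.1657, so [CO3²⁻] = 0.1657 × 5.850 = 0.969 mmol/kg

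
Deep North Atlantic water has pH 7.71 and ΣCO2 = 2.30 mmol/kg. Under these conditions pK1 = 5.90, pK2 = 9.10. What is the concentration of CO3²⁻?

[CO3²⁻] = 0.0887 mmol/kg

α₂ = 1 / (1 + [H⁺]/K2 + [H⁺]²/(K1K2)) = 1 / (1 + 10^+1.39 + 10^-0.42)
   = 1 / (1 + 24.547 + 0.38019) = 1/25.927 = 0.03857
[CO3²⁻] = α₂ × DIC = 0.03857 × 2.30 = 0.0887 mmol/kg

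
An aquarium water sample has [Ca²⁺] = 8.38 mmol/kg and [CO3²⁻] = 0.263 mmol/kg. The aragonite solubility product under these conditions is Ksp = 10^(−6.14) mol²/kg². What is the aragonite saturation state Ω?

Ksp = 10^(−6.14) = 7.244×10^-7
Ω = [Ca²⁺][CO3²⁻]/Ksp = (8.38×10^-3)(0.263×10^-3) / 7.244×10^-7 = 3.04

Ω = 3.04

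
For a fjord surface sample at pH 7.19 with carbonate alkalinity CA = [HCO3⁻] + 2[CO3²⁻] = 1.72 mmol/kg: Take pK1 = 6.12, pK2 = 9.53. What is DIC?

DIC = 1.86 mmol/kg

CA = [HCO3⁻] + 2[CO3²⁻] = (α₁ + 2α₂)·DIC
At pH 7.19: [H⁺]/K1 = 10^-1.07 = 0.085114, K2/[H⁺] = 10^-2.34 = 0.0045709
α₁ = 1/(1 + 0.085114 + 0.0045709) = 1/1.0897 = 0.9177; α₂ = α₁·K2/[H⁺] = 0.004195
α₁ + 2α₂ = 0.9261
DIC = CA / (α₁ + 2α₂) = 1.72 / 0.9261 = 1.86 mmol/kg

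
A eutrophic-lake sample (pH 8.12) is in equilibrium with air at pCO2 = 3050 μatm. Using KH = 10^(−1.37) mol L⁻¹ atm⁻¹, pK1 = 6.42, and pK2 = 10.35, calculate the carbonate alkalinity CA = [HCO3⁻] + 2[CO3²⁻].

CA = 6.60 mmol/L

[CO2*] = KH · pCO2 = 10^(−1.37) × 3050×10^-6 = 1.301×10^-4 mol/L
α₀ = 1/(1 + K1/[H⁺] + K1K2/[H⁺]²) = 1/(1 + 10^+1.70 + 10^-0.53) = 0.01945
DIC = [CO2*]/α₀ = 1.301×10^-4 / 0.01945 = 6.689 mmol/L
CA = (α₁ + 2α₂)·DIC = (0.9748 + 2×0.005740) × 6.689 = 6.60 mmol/L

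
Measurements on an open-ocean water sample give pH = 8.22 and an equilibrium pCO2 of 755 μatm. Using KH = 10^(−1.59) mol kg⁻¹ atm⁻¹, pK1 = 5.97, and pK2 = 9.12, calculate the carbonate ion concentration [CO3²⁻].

[CO3²⁻] = 0.434 mmol/kg

[CO2*] = KH · pCO2 = 10^(−1.59) × 755×10^-6 = 1.941×10^-5 mol/kg
α₀ = 1/(1 + K1/[H⁺] + K1K2/[H⁺]²) = 1/(1 + 10^+2.25 + 10^+1.35) = 0.004970
DIC = [CO2*]/α₀ = 1.941×10^-5 / 0.004970 = 3.905 mmol/kg
[CO3²⁻] = α₂·DIC; α₂ = 0.1113, so [CO3²⁻] = 0.1113 × 3.905 = 0.434 mmol/kg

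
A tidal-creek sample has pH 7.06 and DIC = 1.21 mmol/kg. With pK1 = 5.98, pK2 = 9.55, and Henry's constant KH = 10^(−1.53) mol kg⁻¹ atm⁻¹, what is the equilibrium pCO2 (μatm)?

pCO2 = 3140 μatm

α₀ = 1 / (1 + K1/[H⁺] + K1K2/[H⁺]²) = 1 / (1 + 10^+1.08 + 10^-1.41)
   = 1 / (1 + 12.023 + 0.038905) = 1/13.062 = 0.07656
[CO2*] = α₀ × DIC = 0.07656 × 1.21 = 0.09264 mmol/kg
pCO2 = [CO2*]/KH = 9.264×10^-5 / 2.951×10^-2 = 3140 μatm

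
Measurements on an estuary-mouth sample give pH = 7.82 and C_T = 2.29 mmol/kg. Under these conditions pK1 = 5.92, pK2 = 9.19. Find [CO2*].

α₀ = 1 / (1 + K1/[H⁺] + K1K2/[H⁺]²) = 1 / (1 + 10^+1.90 + 10^+0.53)
   = 1 / (1 + 79.433 + 3.3884) = 1/83.821 = 0.01193
[CO2*] = α₀ × DIC = 0.01193 × 2.29 = 0.0273 mmol/kg

[CO2*] = 0.0273 mmol/kg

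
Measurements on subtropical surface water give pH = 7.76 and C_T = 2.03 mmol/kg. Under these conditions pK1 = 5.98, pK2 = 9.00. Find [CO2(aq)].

[CO2*] = 0.0314 mmol/kg

α₀ = 1 / (1 + K1/[H⁺] + K1K2/[H⁺]²) = 1 / (1 + 10^+1.78 + 10^+0.54)
   = 1 / (1 + 60.256 + 3.4674) = 1/64.723 = 0.01545
[CO2*] = α₀ × DIC = 0.01545 × 2.03 = 0.0314 mmol/kg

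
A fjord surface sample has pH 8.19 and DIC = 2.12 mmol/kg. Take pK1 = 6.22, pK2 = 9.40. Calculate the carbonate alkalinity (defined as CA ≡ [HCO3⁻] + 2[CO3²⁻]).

CA = 2.22 mmol/kg

CA = [HCO3⁻] + 2[CO3²⁻] = (α₁ + 2α₂)·DIC
At pH 8.19: [H⁺]/K1 = 10^-1.97 = 0.010715, K2/[H⁺] = 10^-1.21 = 0.061660
α₁ = 1/(1 + 0.010715 + 0.061660) = 1/1.0724 = 0.9325; α₂ = α₁·K2/[H⁺] = 0.05750
α₁ + 2α₂ = 1.0475
CA = 1.0475 × 2.12 = 2.22 mmol/kg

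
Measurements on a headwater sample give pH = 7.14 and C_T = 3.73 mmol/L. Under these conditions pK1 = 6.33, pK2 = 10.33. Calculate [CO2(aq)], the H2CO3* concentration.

[CO2*] = 0.500 mmol/L

α₀ = 1 / (1 + K1/[H⁺] + K1K2/[H⁺]²) = 1 / (1 + 10^+0.81 + 10^-2.38)
   = 1 / (1 + 6.4565 + 0.0041687) = 1/7.4607 = 0.1340
[CO2*] = α₀ × DIC = 0.1340 × 3.73 = 0.500 mmol/L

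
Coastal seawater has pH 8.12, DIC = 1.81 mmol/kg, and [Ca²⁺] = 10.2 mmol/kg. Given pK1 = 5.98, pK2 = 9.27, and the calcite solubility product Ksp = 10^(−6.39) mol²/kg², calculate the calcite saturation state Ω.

Ω = 2.98

α₂ = 1 / (1 + [H⁺]/K2 + [H⁺]²/(K1K2)) = 1 / (1 + 10^+1.15 + 10^-0.99)
   = 1 / (1 + 14.125 + 0.10233) = 1/15.228 = 0.06567
[CO3²⁻] = α₂ × DIC = 0.06567 × 1.81 = 0.1189 mmol/kg
Ksp = 10^(−6.39) = 4.074×10^-7
Ω = [Ca²⁺][CO3²⁻]/Ksp = (10.2×10^-3)(1.189×10^-4) / 4.074×10^-7 = 2.98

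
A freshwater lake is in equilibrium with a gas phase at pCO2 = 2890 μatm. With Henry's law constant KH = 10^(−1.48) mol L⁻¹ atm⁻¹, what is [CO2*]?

[CO2*] = 95.7 μmol/L

KH = 10^(−1.48) = 3.311×10^-2 mol L⁻¹ atm⁻¹
[CO2*] = KH · pCO2 = 3.311×10^-2 × 2890×10^-6 atm = 9.57×10^-5 mol/L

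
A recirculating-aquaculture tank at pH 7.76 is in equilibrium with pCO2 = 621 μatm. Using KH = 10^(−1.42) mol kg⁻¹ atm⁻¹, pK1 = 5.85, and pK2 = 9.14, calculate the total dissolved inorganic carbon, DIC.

DIC = 2.02 mmol/kg

[CO2*] = KH · pCO2 = 10^(−1.42) × 621×10^-6 = 2.361×10^-5 mol/kg
α₀ = 1/(1 + K1/[H⁺] + K1K2/[H⁺]²) = 1/(1 + 10^+1.91 + 10^+0.53) = 0.01167
DIC = [CO2*]/α₀ = 2.361×10^-5 / 0.01167 = 2.02 mmol/kg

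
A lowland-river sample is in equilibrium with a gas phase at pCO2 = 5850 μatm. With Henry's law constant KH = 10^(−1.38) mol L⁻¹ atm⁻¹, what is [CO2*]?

[CO2*] = 244 μmol/L

KH = 10^(−1.38) = 4.169×10^-2 mol L⁻¹ atm⁻¹
[CO2*] = KH · pCO2 = 4.169×10^-2 × 5850×10^-6 atm = 2.44×10^-4 mol/L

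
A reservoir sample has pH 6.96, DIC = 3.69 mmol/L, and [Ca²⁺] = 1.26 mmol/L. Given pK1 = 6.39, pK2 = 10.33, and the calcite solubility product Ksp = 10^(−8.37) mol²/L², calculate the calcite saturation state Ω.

α₂ = 1 / (1 + [H⁺]/K2 + [H⁺]²/(K1K2)) = 1 / (1 + 10^+3.37 + 10^+2.80)
   = 1 / (1 + 2344.2 + 630.96) = 1/2976.2 = 0.0003360
[CO3²⁻] = α₂ × DIC = 0.0003360 × 3.69 = 0.001240 mmol/L = 1.240 μmol/L
Ksp = 10^(−8.37) = 4.266×10^-9
Ω = [Ca²⁺][CO3²⁻]/Ksp = (1.26×10^-3)(1.240×10^-6) / 4.266×10^-9 = 0.366

Ω = 0.366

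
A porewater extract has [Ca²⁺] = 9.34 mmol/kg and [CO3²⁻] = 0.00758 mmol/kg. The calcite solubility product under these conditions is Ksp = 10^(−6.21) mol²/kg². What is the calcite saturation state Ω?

Ω = 0.115

Ksp = 10^(−6.21) = 6.166×10^-7
Ω = [Ca²⁺][CO3²⁻]/Ksp = (9.34×10^-3)(0.00758×10^-3) / 6.166×10^-7 = 0.115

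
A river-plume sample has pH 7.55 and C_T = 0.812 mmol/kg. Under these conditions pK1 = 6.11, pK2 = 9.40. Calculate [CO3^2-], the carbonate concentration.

[CO3²⁻] = 10.9 μmol/kg

α₂ = 1 / (1 + [H⁺]/K2 + [H⁺]²/(K1K2)) = 1 / (1 + 10^+1.85 + 10^+0.41)
   = 1 / (1 + 70.795 + 2.5704) = 1/74.365 = 0.01345
[CO3²⁻] = α₂ × DIC = 0.01345 × 0.812 = 0.0109 mmol/kg = 10.9 μmol/kg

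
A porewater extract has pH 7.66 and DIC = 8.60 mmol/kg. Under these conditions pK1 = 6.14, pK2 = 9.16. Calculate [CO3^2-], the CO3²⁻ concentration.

α₂ = 1 / (1 + [H⁺]/K2 + [H⁺]²/(K1K2)) = 1 / (1 + 10^+1.50 + 10^-0.02)
   = 1 / (1 + 31.623 + 0.95499) = 1/33.578 = 0.02978
[CO3²⁻] = α₂ × DIC = 0.02978 × 8.60 = 0.256 mmol/kg

[CO3²⁻] = 0.256 mmol/kg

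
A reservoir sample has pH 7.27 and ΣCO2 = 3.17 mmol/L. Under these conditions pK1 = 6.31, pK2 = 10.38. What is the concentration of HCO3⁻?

α₁ = 1 / (1 + [H⁺]/K1 + K2/[H⁺]) = 1 / (1 + 10^-0.96 + 10^-3.11)
   = 1 / (1 + 0.10965 + 0.00077625) = 1/1.1104 = 0.9006
[HCO3⁻] = α₁ × DIC = 0.9006 × 3.17 = 2.85 mmol/L

[HCO3⁻] = 2.85 mmol/L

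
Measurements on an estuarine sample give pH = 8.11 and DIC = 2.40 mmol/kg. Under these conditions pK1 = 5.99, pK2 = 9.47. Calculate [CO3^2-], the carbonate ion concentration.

[CO3²⁻] = 0.0997 mmol/kg

α₂ = 1 / (1 + [H⁺]/K2 + [H⁺]²/(K1K2)) = 1 / (1 + 10^+1.36 + 10^-0.76)
   = 1 / (1 + 22.909 + 0.17378) = 1/24.082 = 0.04152
[CO3²⁻] = α₂ × DIC = 0.04152 × 2.40 = 0.0997 mmol/kg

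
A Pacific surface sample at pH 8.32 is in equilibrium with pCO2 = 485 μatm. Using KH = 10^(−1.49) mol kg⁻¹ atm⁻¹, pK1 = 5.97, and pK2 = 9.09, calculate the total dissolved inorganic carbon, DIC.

[CO2*] = KH · pCO2 = 10^(−1.49) × 485×10^-6 = 1.569×10^-5 mol/kg
α₀ = 1/(1 + K1/[H⁺] + K1K2/[H⁺]²) = 1/(1 + 10^+2.35 + 10^+1.58) = 0.003804
DIC = [CO2*]/α₀ = 1.569×10^-5 / 0.003804 = 4.13 mmol/kg

DIC = 4.13 mmol/kg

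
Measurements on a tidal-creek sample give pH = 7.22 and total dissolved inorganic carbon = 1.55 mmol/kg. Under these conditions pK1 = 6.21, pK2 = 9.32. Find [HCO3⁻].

α₁ = 1 / (1 + [H⁺]/K1 + K2/[H⁺]) = 1 / (1 + 10^-1.01 + 10^-2.10)
   = 1 / (1 + 0.097724 + 0.0079433) = 1/1.1057 = 0.9044
[HCO3⁻] = α₁ × DIC = 0.9044 × 1.55 = 1.40 mmol/kg

[HCO3⁻] = 1.40 mmol/kg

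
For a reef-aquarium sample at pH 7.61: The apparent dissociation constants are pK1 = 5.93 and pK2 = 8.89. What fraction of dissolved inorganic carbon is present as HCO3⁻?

α₁ = 1 / (1 + [H⁺]/K1 + K2/[H⁺]) = 1 / (1 + 10^-1.68 + 10^-1.28)
   = 1 / (1 + 0.020893 + 0.052481) = 1/1.0734 = 0.9316

α₁ = 0.932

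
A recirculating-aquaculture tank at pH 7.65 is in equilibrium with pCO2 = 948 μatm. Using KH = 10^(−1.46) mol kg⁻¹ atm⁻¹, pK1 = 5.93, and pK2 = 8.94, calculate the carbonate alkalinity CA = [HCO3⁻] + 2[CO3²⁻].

[CO2*] = KH · pCO2 = 10^(−1.46) × 948×10^-6 = 3.287×10^-5 mol/kg
α₀ = 1/(1 + K1/[H⁺] + K1K2/[H⁺]²) = 1/(1 + 10^+1.72 + 10^+0.43) = 0.01780
DIC = [CO2*]/α₀ = 3.287×10^-5 / 0.01780 = 1.846 mmol/kg
CA = (α₁ + 2α₂)·DIC = (0.9343 + 2×0.04792) × 1.846 = 1.90 mmol/kg

CA = 1.90 mmol/kg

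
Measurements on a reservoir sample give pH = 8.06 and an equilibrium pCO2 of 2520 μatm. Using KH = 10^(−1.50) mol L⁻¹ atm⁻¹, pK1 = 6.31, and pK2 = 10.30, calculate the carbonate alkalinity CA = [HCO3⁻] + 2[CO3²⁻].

CA = 4.53 mmol/L

[CO2*] = KH · pCO2 = 10^(−1.50) × 2520×10^-6 = 7.969×10^-5 mol/L
α₀ = 1/(1 + K1/[H⁺] + K1K2/[H⁺]²) = 1/(1 + 10^+1.75 + 10^-0.49) = 0.01737
DIC = [CO2*]/α₀ = 7.969×10^-5 / 0.01737 = 4.587 mmol/L
CA = (α₁ + 2α₂)·DIC = (0.9770 + 2×0.005622) × 4.587 = 4.53 mmol/L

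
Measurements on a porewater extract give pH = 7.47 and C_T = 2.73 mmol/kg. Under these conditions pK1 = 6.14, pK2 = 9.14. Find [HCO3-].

[HCO3⁻] = 2.56 mmol/kg

α₁ = 1 / (1 + [H⁺]/K1 + K2/[H⁺]) = 1 / (1 + 10^-1.33 + 10^-1.67)
   = 1 / (1 + 0.046774 + 0.021380) = 1/1.0682 = 0.9362
[HCO3⁻] = α₁ × DIC = 0.9362 × 2.73 = 2.56 mmol/kg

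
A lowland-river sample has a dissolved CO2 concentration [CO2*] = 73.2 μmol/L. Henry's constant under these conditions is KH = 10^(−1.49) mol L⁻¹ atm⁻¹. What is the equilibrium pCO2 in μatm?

pCO2 = 2260 μatm

KH = 10^(−1.49) = 3.236×10^-2 mol L⁻¹ atm⁻¹
pCO2 = [CO2*]/KH = 73.2×10^-6 / 3.236×10^-2 = 2.26×10^-3 atm = 2260 μatm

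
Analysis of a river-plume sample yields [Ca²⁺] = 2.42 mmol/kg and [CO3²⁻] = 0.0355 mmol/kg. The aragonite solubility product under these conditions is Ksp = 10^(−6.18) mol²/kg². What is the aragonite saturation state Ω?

Ksp = 10^(−6.18) = 6.607×10^-7
Ω = [Ca²⁺][CO3²⁻]/Ksp = (2.42×10^-3)(0.0355×10^-3) / 6.607×10^-7 = 0.130

Ω = 0.130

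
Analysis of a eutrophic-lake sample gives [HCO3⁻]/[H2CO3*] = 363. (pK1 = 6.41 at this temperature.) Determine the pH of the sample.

From K1 = [H⁺][HCO3⁻]/[H2CO3*]:  pH = pK1 + log₁₀([HCO3⁻]/[H2CO3*])
log₁₀(363) = +2.560
pH = 6.41 + (+2.560) = 8.97

pH = 8.97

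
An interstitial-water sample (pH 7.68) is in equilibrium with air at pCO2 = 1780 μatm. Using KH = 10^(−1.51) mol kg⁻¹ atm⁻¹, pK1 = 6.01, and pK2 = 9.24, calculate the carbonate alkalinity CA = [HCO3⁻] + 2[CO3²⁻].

CA = 2.71 mmol/kg

[CO2*] = KH · pCO2 = 10^(−1.51) × 1780×10^-6 = 5.501×10^-5 mol/kg
α₀ = 1/(1 + K1/[H⁺] + K1K2/[H⁺]²) = 1/(1 + 10^+1.67 + 10^+0.11) = 0.02038
DIC = [CO2*]/α₀ = 5.501×10^-5 / 0.02038 = 2.699 mmol/kg
CA = (α₁ + 2α₂)·DIC = (0.9534 + 2×0.02626) × 2.699 = 2.71 mmol/kg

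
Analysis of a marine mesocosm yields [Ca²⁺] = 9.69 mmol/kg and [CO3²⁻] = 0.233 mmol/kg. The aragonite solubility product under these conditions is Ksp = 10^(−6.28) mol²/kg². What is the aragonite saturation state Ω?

Ω = 4.30

Ksp = 10^(−6.28) = 5.248×10^-7
Ω = [Ca²⁺][CO3²⁻]/Ksp = (9.69×10^-3)(0.233×10^-3) / 5.248×10^-7 = 4.30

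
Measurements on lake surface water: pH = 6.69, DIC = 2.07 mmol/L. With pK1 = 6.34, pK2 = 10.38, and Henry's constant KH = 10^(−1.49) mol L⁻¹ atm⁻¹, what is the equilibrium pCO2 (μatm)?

pCO2 = 1.97×10^4 μatm

α₀ = 1 / (1 + K1/[H⁺] + K1K2/[H⁺]²) = 1 / (1 + 10^+0.35 + 10^-3.34)
   = 1 / (1 + 2.2387 + 0.00045709) = 1/3.2392 = 0.3087
[CO2*] = α₀ × DIC = 0.3087 × 2.07 = 0.6391 mmol/L
pCO2 = [CO2*]/KH = 6.391×10^-4 / 3.236×10^-2 = 1.97×10^4 μatm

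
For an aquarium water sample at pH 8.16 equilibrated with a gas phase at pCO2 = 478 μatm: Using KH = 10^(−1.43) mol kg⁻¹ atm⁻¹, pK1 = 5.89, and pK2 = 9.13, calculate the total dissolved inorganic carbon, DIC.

DIC = 3.68 mmol/kg

[CO2*] = KH · pCO2 = 10^(−1.43) × 478×10^-6 = 1.776×10^-5 mol/kg
α₀ = 1/(1 + K1/[H⁺] + K1K2/[H⁺]²) = 1/(1 + 10^+2.27 + 10^+1.30) = 0.004827
DIC = [CO2*]/α₀ = 1.776×10^-5 / 0.004827 = 3.68 mmol/kg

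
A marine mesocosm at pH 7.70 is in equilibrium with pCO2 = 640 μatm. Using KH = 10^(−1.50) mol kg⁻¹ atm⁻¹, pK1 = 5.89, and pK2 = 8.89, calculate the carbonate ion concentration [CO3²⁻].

[CO3²⁻] = 0.0844 mmol/kg

[CO2*] = KH · pCO2 = 10^(−1.50) × 640×10^-6 = 2.024×10^-5 mol/kg
α₀ = 1/(1 + K1/[H⁺] + K1K2/[H⁺]²) = 1/(1 + 10^+1.81 + 10^+0.62) = 0.01434
DIC = [CO2*]/α₀ = 2.024×10^-5 / 0.01434 = 1.411 mmol/kg
[CO3²⁻] = α₂·DIC; α₂ = 0.05978, so [CO3²⁻] = 0.05978 × 1.411 = 0.0844 mmol/kg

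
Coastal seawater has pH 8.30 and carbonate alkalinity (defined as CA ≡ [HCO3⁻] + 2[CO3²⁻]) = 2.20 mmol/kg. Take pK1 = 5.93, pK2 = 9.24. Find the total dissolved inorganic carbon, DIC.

CA = [HCO3⁻] + 2[CO3²⁻] = (α₁ + 2α₂)·DIC
At pH 8.30: [H⁺]/K1 = 10^-2.37 = 0.0042658, K2/[H⁺] = 10^-0.94 = 0.11482
α₁ = 1/(1 + 0.0042658 + 0.11482) = 1/1.1191 = 0.8936; α₂ = α₁·K2/[H⁺] = 0.1026
α₁ + 2α₂ = 1.0988
DIC = CA / (α₁ + 2α₂) = 2.20 / 1.0988 = 2.00 mmol/kg

DIC = 2.00 mmol/kg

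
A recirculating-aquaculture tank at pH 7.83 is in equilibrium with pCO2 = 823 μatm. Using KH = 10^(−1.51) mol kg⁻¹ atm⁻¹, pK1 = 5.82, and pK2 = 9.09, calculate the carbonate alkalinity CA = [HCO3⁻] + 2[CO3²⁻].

[CO2*] = KH · pCO2 = 10^(−1.51) × 823×10^-6 = 2.543×10^-5 mol/kg
α₀ = 1/(1 + K1/[H⁺] + K1K2/[H⁺]²) = 1/(1 + 10^+2.01 + 10^+0.75) = 0.009178
DIC = [CO2*]/α₀ = 2.543×10^-5 / 0.009178 = 2.771 mmol/kg
CA = (α₁ + 2α₂)·DIC = (0.9392 + 2×0.05161) × 2.771 = 2.89 mmol/kg

CA = 2.89 mmol/kg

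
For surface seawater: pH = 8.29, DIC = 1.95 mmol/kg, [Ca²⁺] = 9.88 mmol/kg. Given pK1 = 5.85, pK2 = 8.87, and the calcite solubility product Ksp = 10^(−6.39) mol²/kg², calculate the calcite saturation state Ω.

Ω = 9.82

α₂ = 1 / (1 + [H⁺]/K2 + [H⁺]²/(K1K2)) = 1 / (1 + 10^+0.58 + 10^-1.86)
   = 1 / (1 + 3.8019 + 0.013804) = 1/4.8157 = 0.2077
[CO3²⁻] = α₂ × DIC = 0.2077 × 1.95 = 0.4049 mmol/kg
Ksp = 10^(−6.39) = 4.074×10^-7
Ω = [Ca²⁺][CO3²⁻]/Ksp = (9.88×10^-3)(4.049×10^-4) / 4.074×10^-7 = 9.82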